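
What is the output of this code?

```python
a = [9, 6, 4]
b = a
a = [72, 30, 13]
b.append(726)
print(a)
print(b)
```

Key concept: rebinding vs mutation: a is rebound to a new list, b still points at the original.
Step by step:
`a = [9, 6, 4]` → a = [9, 6, 4]
`b = a` → b = [9, 6, 4] (same object as a)
`a = [72, 30, 13]` → a = [72, 30, 13]
`b.append(726)` → b = [9, 6, 4, 726]
`print(a)` → prints [72, 30, 13]
`print(b)` → prints [9, 6, 4, 726]

Answer:
[72, 30, 13]
[9, 6, 4, 726]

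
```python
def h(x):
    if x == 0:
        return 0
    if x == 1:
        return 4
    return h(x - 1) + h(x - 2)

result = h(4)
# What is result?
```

Build up from base cases: h(0)=0, h(1)=4, h(2)=4, h(3)=8, h(4)=12

Answer: 12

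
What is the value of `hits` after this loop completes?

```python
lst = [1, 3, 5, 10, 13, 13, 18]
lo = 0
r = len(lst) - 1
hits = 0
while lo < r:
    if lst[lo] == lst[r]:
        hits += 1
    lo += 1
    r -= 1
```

Count matching pairs from ends
`hits` takes the values: 0

Answer: 0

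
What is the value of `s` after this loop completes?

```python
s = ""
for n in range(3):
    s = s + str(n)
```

Concatenate digits 0 to 2
`s` takes the values: "" → "0" → "01" → "012"

Answer: "012"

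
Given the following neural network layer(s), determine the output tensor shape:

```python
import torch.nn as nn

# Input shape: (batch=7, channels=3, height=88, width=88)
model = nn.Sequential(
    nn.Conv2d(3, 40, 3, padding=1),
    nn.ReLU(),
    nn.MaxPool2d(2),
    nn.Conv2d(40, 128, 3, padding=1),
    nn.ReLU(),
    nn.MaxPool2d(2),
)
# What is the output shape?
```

Input: (7, 3, 88, 88) -> after first Conv2d: (7, 40, 88, 88) -> after first MaxPool2d: (7, 40, 44, 44) -> after second Conv2d: (7, 128, 44, 44) -> Output: (7, 128, 22, 22)

Answer: (7, 128, 22, 22)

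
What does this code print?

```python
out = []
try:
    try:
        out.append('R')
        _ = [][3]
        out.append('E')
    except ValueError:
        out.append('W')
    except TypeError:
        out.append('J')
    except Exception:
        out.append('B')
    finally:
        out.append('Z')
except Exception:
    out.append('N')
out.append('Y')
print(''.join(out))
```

Execution trace: 'R' (inner try body) → 'B' (inner except Exception) → 'Z' (inner finally) → 'Y' (after the try/except). Output: RBZY

Answer: RBZY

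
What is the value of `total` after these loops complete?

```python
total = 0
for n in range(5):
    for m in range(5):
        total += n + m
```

Sum of all n+m for n,m in 5x5
`total` takes the values: 0 → 1 → 3 → 6 → 10 → 11 → 13 → 16 → 20 → 25 → 27 → 30 → 34 → 39 → 45 → 48 → 52 → 57 → 63 → 70 → 74 → 79 → 85 → 92 → 100

Answer: 100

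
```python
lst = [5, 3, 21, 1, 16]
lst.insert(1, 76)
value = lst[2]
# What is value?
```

Trace:
`lst = [5, 3, 21, 1, 16]` → lst = [5, 3, 21, 1, 16]
`lst.insert(1, 76)` → lst = [5, 76, 3, 21, 1, 16]
`value = lst[2]` → value = 3
So value = 3

Answer: 3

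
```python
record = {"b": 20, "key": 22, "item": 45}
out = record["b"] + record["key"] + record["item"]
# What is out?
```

Trace:
`record = {"b": 20, "key": 22, "item": 45}` → record = {'b': 20, 'key': 22, 'item': 45}
`out = record["b"] + record["key"] + record["item"]` → out = 87
So out = 87

Answer: 87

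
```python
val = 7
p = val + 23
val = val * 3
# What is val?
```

Trace:
`val = 7` → val = 7
`p = val + 23` → p = 30
`val = val * 3` → val = 21
So val = 21

Answer: 21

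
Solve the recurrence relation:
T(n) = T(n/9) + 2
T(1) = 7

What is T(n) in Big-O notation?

Each step divides n by 9 and adds 2. After log_9(n) steps we reach T(1)=7. So T(n) = 2·log_9(n) + 7 = O(log n).

Answer: O(log n)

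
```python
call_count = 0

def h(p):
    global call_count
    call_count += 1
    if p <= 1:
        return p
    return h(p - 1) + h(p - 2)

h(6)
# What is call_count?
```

Calls(p) = 1 + Calls(p-1) + Calls(p-2); Calls(0)=Calls(1)=1. For p=6 this gives 25.

Answer: 25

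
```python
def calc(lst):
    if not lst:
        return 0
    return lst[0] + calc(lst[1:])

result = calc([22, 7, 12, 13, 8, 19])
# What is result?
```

22 + 7 + 12 + 13 + 8 + 19 + 0 = 81

Answer: 81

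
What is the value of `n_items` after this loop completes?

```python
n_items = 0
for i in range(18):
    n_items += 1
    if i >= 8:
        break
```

Loop breaks when i reaches 8, n_items is 9
`n_items` takes the values: 0 → 1 → 2 → 3 → 4 → 5 → 6 → 7 → 8 → 9

Answer: 9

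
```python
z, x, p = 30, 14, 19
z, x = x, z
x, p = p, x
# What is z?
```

Trace:
`z, x, p = 30, 14, 19` → z = 30; x = 14; p = 19
`z, x = x, z` → z = 14; x = 30
`x, p = p, x` → x = 19; p = 30
So z = 14

Answer: 14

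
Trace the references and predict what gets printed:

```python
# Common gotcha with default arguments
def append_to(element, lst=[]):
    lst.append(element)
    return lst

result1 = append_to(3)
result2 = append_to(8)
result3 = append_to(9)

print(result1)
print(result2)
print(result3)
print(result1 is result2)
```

Key concept: mutable default argument gotcha.
Step by step:
`result1 = append_to(3)` → result1 = [3]
`result2 = append_to(8)` → result1 = [3, 8] (same object as result2); result2 = [3, 8] (same object as result1)
`result3 = append_to(9)` → result1 = [3, 8, 9] (same object as result2, result3); result2 = [3, 8, 9] (same object as result1, result3); result3 = [3, 8, 9] (same object as result1, result2)
`print(result1)` → prints [3, 8, 9]
`print(result2)` → prints [3, 8, 9]
`print(result3)` → prints [3, 8, 9]
`print(result1 is result2)` → prints True

Answer:
[3, 8, 9]
[3, 8, 9]
[3, 8, 9]
True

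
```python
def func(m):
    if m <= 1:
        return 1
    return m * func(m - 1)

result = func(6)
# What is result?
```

func(6) = 6 * 5 * 4 * 3 * 2 * 1 = 720

Answer: 720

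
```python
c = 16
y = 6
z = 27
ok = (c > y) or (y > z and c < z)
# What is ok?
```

Trace:
`c = 16` → c = 16
`y = 6` → y = 6
`z = 27` → z = 27
`ok = (c > y) or (y > z and c < z)` → ok = True
So ok = True

Answer: True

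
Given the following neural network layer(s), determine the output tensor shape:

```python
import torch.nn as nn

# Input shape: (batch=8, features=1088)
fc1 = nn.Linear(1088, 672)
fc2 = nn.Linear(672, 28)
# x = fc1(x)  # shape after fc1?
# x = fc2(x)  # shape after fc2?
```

Input: (8, 1088) -> after fc1: (8, 672) -> Output: (8, 28)

Answer: (8, 28)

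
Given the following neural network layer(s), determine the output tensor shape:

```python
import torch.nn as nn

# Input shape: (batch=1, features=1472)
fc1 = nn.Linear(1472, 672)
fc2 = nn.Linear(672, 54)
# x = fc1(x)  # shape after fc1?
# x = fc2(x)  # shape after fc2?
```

Input: (1, 1472) -> after fc1: (1, 672) -> Output: (1, 54)

Answer: (1, 54)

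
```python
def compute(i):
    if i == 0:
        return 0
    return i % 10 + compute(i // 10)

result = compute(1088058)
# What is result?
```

Sum of digits of 1088058: 8 + 5 + 0 + 8 + 8 + 0 + 1 = 30

Answer: 30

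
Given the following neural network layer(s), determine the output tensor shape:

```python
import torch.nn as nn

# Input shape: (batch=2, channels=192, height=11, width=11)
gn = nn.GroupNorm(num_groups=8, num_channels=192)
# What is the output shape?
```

Input: (2, 192, 11, 11) -> Output: (2, 192, 11, 11)

Answer: (2, 192, 11, 11)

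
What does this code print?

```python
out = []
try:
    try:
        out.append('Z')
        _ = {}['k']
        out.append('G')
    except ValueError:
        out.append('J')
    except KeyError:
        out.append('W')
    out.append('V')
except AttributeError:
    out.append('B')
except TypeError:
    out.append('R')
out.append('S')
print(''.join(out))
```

Execution trace: 'Z' (inner try body) → 'W' (inner except KeyError) → 'V' (try body, no exception) → 'S' (after the try/except). Output: ZWVS

Answer: ZWVS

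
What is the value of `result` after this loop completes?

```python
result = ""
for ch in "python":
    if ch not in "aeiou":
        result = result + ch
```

Remove vowels from 'python'
`result` takes the values: "" → "p" → "py" → "pyt" → "pyth" → "pythn"

Answer: "pythn"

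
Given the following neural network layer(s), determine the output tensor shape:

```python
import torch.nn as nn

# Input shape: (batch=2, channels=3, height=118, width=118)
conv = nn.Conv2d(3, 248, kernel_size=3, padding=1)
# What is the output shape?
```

Input: (2, 3, 118, 118) -> Output: (2, 248, 118, 118)

Answer: (2, 248, 118, 118)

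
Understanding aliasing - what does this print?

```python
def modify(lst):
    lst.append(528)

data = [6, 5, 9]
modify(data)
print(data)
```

Key concept: function modifies passed list.
Step by step:
`data = [6, 5, 9]` → data = [6, 5, 9]
`modify(data)` → data = [6, 5, 9, 528]
`print(data)` → prints [6, 5, 9, 528]

Answer: [6, 5, 9, 528]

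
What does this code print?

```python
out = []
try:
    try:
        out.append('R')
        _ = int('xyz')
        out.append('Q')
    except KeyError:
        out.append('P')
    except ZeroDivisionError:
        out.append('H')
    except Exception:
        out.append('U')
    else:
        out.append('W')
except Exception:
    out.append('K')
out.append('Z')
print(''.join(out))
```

Execution trace: 'R' (inner try body) → 'U' (inner except Exception) → 'Z' (after the try/except). Output: RUZ

Answer: RUZ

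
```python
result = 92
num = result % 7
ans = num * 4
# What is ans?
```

Trace:
`result = 92` → result = 92
`num = result % 7` → num = 1
`ans = num * 4` → ans = 4
So ans = 4

Answer: 4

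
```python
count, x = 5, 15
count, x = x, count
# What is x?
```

Trace:
`count, x = 5, 15` → count = 5; x = 15
`count, x = x, count` → count = 15; x = 5
So x = 5

Answer: 5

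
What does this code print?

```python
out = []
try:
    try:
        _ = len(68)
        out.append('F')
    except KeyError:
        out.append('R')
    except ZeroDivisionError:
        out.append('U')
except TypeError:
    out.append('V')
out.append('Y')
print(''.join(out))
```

Execution trace: 'V' (outer except TypeError) → 'Y' (after the try/except). Output: VY

Answer: VY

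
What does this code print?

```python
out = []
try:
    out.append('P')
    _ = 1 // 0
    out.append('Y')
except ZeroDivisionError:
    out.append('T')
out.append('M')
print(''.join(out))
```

Execution trace: 'P' (try body) → 'T' (except ZeroDivisionError) → 'M' (after the try/except). Output: PTM

Answer: PTM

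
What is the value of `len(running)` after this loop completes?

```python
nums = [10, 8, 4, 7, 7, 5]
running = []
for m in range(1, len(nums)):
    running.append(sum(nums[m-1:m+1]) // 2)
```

Number of 2-element averages
`running` takes the values: [] → [9] → [9, 6] → [9, 6, 5] → [9, 6, 5, 7] → [9, 6, 5, 7, 6]
So `len(running)` = 5

Answer: 5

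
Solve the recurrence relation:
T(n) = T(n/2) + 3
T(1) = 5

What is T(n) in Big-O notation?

Each step divides n by 2 and adds 3. After log_2(n) steps we reach T(1)=5. So T(n) = 3·log_2(n) + 5 = O(log n).

Answer: O(log n)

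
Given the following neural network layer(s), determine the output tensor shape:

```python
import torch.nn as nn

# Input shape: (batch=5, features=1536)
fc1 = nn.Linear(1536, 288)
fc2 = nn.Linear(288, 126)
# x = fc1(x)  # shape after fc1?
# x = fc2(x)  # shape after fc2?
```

Input: (5, 1536) -> after fc1: (5, 288) -> Output: (5, 126)

Answer: (5, 126)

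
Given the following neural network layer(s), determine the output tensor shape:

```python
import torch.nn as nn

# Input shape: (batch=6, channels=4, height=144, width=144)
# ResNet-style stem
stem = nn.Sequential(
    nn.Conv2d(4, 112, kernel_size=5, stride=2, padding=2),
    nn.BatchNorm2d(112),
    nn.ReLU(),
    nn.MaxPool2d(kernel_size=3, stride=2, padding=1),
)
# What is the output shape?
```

Input: (6, 4, 144, 144) -> after Conv2d 5x5 stride=2: (6, 112, 72, 72) -> Output: (6, 112, 36, 36)

Answer: (6, 112, 36, 36)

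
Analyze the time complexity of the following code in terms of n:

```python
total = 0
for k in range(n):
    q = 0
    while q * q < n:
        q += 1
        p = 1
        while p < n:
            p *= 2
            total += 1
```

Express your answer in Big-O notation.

Each loop level contributes: n × √n × log n. Multiplying the contributions gives O(n√n log n).

Answer: O(n√n log n)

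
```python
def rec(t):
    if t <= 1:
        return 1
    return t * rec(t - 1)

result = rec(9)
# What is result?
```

rec(9) = 9 * 8 * 7 * 6 * 5 * 4 * 3 * 2 * 1 = 362880

Answer: 362880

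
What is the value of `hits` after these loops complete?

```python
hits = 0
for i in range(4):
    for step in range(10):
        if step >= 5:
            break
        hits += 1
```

Inner breaks at 5, outer runs 4 times
`hits` takes the values: 0 → 1 → 2 → 3 → 4 → 5 → 6 → 7 → 8 → 9 → 10 → 11 → 12 → 13 → 14 → 15 → 16 → 17 → 18 → 19 → 20

Answer: 20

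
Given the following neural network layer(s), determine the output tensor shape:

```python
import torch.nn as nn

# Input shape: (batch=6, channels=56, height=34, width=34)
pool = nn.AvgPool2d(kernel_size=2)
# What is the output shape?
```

Input: (6, 56, 34, 34) -> Output: (6, 56, 17, 17)

Answer: (6, 56, 17, 17)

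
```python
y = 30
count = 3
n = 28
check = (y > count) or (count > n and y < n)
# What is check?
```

Trace:
`y = 30` → y = 30
`count = 3` → count = 3
`n = 28` → n = 28
`check = (y > count) or (count > n and y < n)` → check = True
So check = True

Answer: True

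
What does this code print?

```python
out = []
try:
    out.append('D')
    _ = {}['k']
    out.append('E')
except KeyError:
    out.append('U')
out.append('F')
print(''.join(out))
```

Execution trace: 'D' (try body) → 'U' (except KeyError) → 'F' (after the try/except). Output: DUF

Answer: DUF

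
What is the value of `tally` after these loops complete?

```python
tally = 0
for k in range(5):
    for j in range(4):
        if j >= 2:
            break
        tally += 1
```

Inner breaks at 2, outer runs 5 times
`tally` takes the values: 0 → 1 → 2 → 3 → 4 → 5 → 6 → 7 → 8 → 9 → 10

Answer: 10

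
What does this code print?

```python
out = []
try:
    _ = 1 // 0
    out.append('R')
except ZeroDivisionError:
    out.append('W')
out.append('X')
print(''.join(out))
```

Execution trace: 'W' (except ZeroDivisionError) → 'X' (after the try/except). Output: WX

Answer: WX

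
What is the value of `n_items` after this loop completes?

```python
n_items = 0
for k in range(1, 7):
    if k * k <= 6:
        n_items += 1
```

Count numbers where k² ≤ 6
`n_items` takes the values: 0 → 1 → 2

Answer: 2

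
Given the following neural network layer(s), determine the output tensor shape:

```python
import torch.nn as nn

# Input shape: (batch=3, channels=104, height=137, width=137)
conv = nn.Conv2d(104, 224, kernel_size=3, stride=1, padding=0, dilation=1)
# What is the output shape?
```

Input: (3, 104, 137, 137) -> Output: (3, 224, 135, 135)

Answer: (3, 224, 135, 135)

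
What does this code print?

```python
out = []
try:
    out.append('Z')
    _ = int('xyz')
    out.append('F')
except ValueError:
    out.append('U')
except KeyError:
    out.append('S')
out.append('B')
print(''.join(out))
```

Execution trace: 'Z' (try body) → 'U' (except ValueError) → 'B' (after the try/except). Output: ZUB

Answer: ZUB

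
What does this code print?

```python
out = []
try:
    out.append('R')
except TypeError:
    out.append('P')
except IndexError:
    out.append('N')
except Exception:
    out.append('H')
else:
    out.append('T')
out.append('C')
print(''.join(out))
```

Execution trace: 'R' (try body, no exception) → 'T' (else) → 'C' (after the try/except). Output: RTC

Answer: RTC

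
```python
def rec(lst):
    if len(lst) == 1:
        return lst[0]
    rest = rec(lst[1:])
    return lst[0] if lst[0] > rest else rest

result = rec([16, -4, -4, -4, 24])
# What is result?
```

Recursive max over [16, -4, -4, -4, 24] = 24

Answer: 24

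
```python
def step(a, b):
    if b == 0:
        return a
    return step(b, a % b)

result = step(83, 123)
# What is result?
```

step(83, 123) -> step(123, 83) -> step(83, 40) -> step(40, 3) -> step(3, 1) -> step(1, 0) -> 1

Answer: 1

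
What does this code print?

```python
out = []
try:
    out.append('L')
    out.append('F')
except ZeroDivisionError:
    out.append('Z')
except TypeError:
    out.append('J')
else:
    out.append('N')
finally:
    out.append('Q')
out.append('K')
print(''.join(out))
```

Execution trace: 'L' (try body) → 'F' (try body, no exception) → 'N' (else) → 'Q' (finally) → 'K' (after the try/except). Output: LFNQK

Answer: LFNQK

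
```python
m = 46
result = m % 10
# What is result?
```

Trace:
`m = 46` → m = 46
`result = m % 10` → result = 6
So result = 6

Answer: 6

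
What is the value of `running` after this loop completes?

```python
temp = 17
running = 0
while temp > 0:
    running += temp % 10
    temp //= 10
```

Sum digits of 17
`running` takes the values: 0 → 7 → 8

Answer: 8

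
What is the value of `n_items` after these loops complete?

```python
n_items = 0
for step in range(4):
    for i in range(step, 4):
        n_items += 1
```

Upper triangle: 4 + 3 + ... + 1
`n_items` takes the values: 0 → 1 → 2 → 3 → 4 → 5 → 6 → 7 → 8 → 9 → 10

Answer: 10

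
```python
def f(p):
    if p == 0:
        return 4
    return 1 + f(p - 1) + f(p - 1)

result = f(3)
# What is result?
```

f(p) = 1 + 2·f(p-1), f(0)=4. Closed form: (4+1)·2^3 - 1 = 39.

Answer: 39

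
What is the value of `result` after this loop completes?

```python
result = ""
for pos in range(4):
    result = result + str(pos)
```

Concatenate digits 0 to 3
`result` takes the values: "" → "0" → "01" → "012" → "0123"

Answer: "0123"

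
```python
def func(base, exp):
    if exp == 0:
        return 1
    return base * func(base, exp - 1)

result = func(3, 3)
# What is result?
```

func(3, 3) = 3 * 3 * 3 = 27

Answer: 27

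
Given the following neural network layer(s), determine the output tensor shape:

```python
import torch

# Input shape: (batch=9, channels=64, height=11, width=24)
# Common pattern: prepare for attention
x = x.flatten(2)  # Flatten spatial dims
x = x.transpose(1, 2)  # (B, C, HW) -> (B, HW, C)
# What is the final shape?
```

Input: (9, 64, 11, 24) -> after flatten(2): (9, 64, 264) -> Output: (9, 264, 64)

Answer: (9, 264, 64)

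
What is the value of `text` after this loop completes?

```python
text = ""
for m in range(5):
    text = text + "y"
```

Repeat 'y' 5 times
`text` takes the values: "" → "y" → "yy" → "yyy" → "yyyy" → "yyyyy"

Answer: "yyyyy"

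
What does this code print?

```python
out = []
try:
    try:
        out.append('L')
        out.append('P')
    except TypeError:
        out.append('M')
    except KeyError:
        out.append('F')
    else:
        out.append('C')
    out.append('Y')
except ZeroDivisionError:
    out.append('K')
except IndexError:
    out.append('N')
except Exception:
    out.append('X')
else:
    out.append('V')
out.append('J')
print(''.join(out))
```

Execution trace: 'L' (inner try body) → 'P' (inner try body, no exception) → 'C' (inner else) → 'Y' (try body, no exception) → 'V' (else) → 'J' (after the try/except). Output: LPCYVJ

Answer: LPCYVJ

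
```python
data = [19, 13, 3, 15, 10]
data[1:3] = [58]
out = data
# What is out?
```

Trace:
`data = [19, 13, 3, 15, 10]` → data = [19, 13, 3, 15, 10]
`data[1:3] = [58]` → data = [19, 58, 15, 10]
`out = data` → out = [19, 58, 15, 10]
So out = [19, 58, 15, 10]

Answer: [19, 58, 15, 10]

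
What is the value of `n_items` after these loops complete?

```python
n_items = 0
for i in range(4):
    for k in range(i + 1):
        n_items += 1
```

Triangle: 1 + 2 + ... + 4
`n_items` takes the values: 0 → 1 → 2 → 3 → 4 → 5 → 6 → 7 → 8 → 9 → 10

Answer: 10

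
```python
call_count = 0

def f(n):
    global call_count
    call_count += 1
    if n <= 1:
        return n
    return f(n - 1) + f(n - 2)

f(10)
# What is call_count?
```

Calls(n) = 1 + Calls(n-1) + Calls(n-2); Calls(0)=Calls(1)=1. For n=10 this gives 177.

Answer: 177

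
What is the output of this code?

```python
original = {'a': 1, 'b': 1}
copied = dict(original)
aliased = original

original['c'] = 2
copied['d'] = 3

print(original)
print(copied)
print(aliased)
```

Key concept: dict() creates copy, assignment creates alias.
Step by step:
`original = {'a': 1, 'b': 1}` → original = {'a': 1, 'b': 1}
`copied = dict(original)` → copied = {'a': 1, 'b': 1}
`aliased = original` → aliased = {'a': 1, 'b': 1} (same object as original)
`original['c'] = 2` → original = {'a': 1, 'b': 1, 'c': 2} (same object as aliased); aliased = {'a': 1, 'b': 1, 'c': 2} (same object as original)
`copied['d'] = 3` → copied = {'a': 1, 'b': 1, 'd': 3}
`print(original)` → prints {'a': 1, 'b': 1, 'c': 2}
`print(copied)` → prints {'a': 1, 'b': 1, 'd': 3}
`print(aliased)` → prints {'a': 1, 'b': 1, 'c': 2}

Answer:
{'a': 1, 'b': 1, 'c': 2}
{'a': 1, 'b': 1, 'd': 3}
{'a': 1, 'b': 1, 'c': 2}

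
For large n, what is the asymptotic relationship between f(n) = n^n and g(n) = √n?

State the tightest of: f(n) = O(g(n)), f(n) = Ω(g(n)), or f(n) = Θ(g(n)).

n^n vs √n: f(n) = Ω(g(n)) but not O(g(n)) — n^n grows strictly faster than √n.

Answer: f(n) = Ω(g(n)) but not O(g(n)) — n^n grows strictly faster than √n.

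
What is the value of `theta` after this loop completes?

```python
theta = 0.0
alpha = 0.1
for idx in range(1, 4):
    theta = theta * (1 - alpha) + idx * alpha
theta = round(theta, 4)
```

Moving average with lr=0.1
`theta` takes the values: 0.0 → 0.1 → 0.29 → 0.561

Answer: 0.561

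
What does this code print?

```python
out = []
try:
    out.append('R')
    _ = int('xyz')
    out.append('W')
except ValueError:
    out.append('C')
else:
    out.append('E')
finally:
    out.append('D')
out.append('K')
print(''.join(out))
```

Execution trace: 'R' (try body) → 'C' (except ValueError) → 'D' (finally) → 'K' (after the try/except). Output: RCDK

Answer: RCDK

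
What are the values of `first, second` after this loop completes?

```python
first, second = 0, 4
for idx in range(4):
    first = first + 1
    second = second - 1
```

first goes 0→4, second goes 4→0
`first, second` takes the values: (0, 4) → (1, 4) → (1, 3) → (2, 3) → (2, 2) → (3, 2) → (3, 1) → (4, 1) → (4, 0)

Answer: 4, 0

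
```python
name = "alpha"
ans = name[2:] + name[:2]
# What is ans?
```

Trace:
`name = "alpha"` → name = 'alpha'
`ans = name[2:] + name[:2]` → ans = 'phaal'
So ans = 'phaal'

Answer: 'phaal'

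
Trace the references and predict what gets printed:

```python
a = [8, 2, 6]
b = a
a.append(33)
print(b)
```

Key concept: basic list aliasing.
Step by step:
`a = [8, 2, 6]` → a = [8, 2, 6]
`b = a` → b = [8, 2, 6] (same object as a)
`a.append(33)` → a = [8, 2, 6, 33] (same object as b); b = [8, 2, 6, 33] (same object as a)
`print(b)` → prints [8, 2, 6, 33]

Answer: [8, 2, 6, 33]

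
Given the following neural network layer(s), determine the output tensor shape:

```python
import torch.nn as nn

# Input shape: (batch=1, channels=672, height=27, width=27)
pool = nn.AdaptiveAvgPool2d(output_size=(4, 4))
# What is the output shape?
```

Input: (1, 672, 27, 27) -> Output: (1, 672, 4, 4)

Answer: (1, 672, 4, 4)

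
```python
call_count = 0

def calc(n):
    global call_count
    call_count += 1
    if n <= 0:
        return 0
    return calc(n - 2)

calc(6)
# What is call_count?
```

Linear recursion stepping by 2: 4 calls from n=6 down to ≤0.

Answer: 4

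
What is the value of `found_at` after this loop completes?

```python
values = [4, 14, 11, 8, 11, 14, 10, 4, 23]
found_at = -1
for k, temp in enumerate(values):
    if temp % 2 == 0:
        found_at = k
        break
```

First even number index in [4, 14, 11, 8, 11, 14, 10, 4, 23]
`found_at` takes the values: -1 → 0

Answer: 0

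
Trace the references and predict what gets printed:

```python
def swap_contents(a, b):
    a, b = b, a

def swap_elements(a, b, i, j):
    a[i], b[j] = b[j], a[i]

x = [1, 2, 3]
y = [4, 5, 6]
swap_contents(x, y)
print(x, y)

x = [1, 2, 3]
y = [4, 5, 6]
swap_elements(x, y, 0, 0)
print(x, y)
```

Key concept: parameter rebinding vs mutation.
Step by step:
`x = [1, 2, 3]` → x = [1, 2, 3]
`y = [4, 5, 6]` → y = [4, 5, 6]
`swap_contents(x, y)` → no visible change to tracked variables
`print(x, y)` → prints [1, 2, 3] [4, 5, 6]
`x = [1, 2, 3]` → x = [1, 2, 3]
`y = [4, 5, 6]` → y = [4, 5, 6]
`swap_elements(x, y, 0, 0)` → x = [4, 2, 3]; y = [1, 5, 6]
`print(x, y)` → prints [4, 2, 3] [1, 5, 6]

Answer:
[1, 2, 3] [4, 5, 6]
[4, 2, 3] [1, 5, 6]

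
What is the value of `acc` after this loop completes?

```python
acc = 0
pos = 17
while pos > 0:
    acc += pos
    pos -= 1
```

Sum 17 down to 1
`acc` takes the values: 0 → 17 → 33 → 48 → 62 → 75 → 87 → 98 → 108 → 117 → 125 → 132 → 138 → 143 → 147 → 150 → 152 → 153

Answer: 153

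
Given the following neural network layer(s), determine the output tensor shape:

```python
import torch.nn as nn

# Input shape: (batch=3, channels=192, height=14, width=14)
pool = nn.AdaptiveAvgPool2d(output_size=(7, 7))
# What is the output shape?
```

Input: (3, 192, 14, 14) -> Output: (3, 192, 7, 7)

Answer: (3, 192, 7, 7)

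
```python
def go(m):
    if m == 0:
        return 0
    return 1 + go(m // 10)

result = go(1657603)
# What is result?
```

Count of digits of 1657603: 7

Answer: 7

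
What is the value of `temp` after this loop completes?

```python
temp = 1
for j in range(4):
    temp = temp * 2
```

Multiply by 2, 4 times: 1 * 2^4 = 16
`temp` takes the values: 1 → 2 → 4 → 8 → 16

Answer: 16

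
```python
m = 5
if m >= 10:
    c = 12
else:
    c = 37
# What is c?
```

Trace:
`m = 5` → m = 5
`if m >= 10: ...` → m >= 10 is False, take else branch → c = 37
So c = 37

Answer: 37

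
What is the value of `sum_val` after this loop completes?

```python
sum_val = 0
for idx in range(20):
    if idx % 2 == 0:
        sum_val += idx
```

Sum of even numbers 0 to 19
`sum_val` takes the values: 0 → 2 → 6 → 12 → 20 → 30 → 42 → 56 → 72 → 90

Answer: 90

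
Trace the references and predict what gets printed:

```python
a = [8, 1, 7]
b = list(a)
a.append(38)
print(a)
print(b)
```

Key concept: list() constructor creates copy.
Step by step:
`a = [8, 1, 7]` → a = [8, 1, 7]
`b = list(a)` → b = [8, 1, 7]
`a.append(38)` → a = [8, 1, 7, 38]
`print(a)` → prints [8, 1, 7, 38]
`print(b)` → prints [8, 1, 7]

Answer:
[8, 1, 7, 38]
[8, 1, 7]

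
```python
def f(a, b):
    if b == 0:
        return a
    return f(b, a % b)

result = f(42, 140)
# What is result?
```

f(42, 140) -> f(140, 42) -> f(42, 14) -> f(14, 0) -> 14

Answer: 14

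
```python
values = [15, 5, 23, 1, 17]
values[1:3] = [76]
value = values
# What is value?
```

Trace:
`values = [15, 5, 23, 1, 17]` → values = [15, 5, 23, 1, 17]
`values[1:3] = [76]` → values = [15, 76, 1, 17]
`value = values` → value = [15, 76, 1, 17]
So value = [15, 76, 1, 17]

Answer: [15, 76, 1, 17]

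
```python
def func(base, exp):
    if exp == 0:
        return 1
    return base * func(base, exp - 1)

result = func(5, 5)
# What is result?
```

func(5, 5) = 5 * 5 * 5 * 5 * 5 = 3125

Answer: 3125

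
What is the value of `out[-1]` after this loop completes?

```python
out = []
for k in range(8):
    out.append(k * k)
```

Last element of squares 0 to 7
`out` takes the values: [] → [0] → [0, 1] → [0, 1, 4] → [0, 1, 4, 9] → [0, 1, 4, 9, 16] → [0, 1, 4, 9, 16, 25] → [0, 1, 4, 9, 16, 25, 36] → [0, 1, 4, 9, 16, 25, 36, 49]
So `out[-1]` = 49

Answer: 49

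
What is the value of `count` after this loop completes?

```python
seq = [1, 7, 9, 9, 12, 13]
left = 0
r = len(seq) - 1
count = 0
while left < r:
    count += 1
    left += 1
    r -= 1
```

Iterations until pointers meet (list length 6)
`count` takes the values: 0 → 1 → 2 → 3

Answer: 3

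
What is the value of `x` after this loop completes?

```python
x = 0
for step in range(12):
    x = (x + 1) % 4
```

Increment mod 4, 12 times = 0
`x` takes the values: 0 → 1 → 2 → 3 → 0 → 1 → 2 → 3 → 0 → 1 → 2 → 3 → 0

Answer: 0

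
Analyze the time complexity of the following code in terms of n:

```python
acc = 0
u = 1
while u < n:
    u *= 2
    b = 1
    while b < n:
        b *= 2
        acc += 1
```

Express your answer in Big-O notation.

Each loop level contributes: log n × log n. Multiplying the contributions gives O(log² n).

Answer: O(log² n)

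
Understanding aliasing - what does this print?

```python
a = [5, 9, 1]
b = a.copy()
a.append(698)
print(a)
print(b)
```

Key concept: list.copy() creates independent copy.
Step by step:
`a = [5, 9, 1]` → a = [5, 9, 1]
`b = a.copy()` → b = [5, 9, 1]
`a.append(698)` → a = [5, 9, 1, 698]
`print(a)` → prints [5, 9, 1, 698]
`print(b)` → prints [5, 9, 1]

Answer:
[5, 9, 1, 698]
[5, 9, 1]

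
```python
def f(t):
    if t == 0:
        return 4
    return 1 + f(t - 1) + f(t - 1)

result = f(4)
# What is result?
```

f(t) = 1 + 2·f(t-1), f(0)=4. Closed form: (4+1)·2^4 - 1 = 79.

Answer: 79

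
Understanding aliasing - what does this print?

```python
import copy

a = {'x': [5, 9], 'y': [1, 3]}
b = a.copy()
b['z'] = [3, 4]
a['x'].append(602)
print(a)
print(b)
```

Key concept: shallow copy of dict with mutable values.
Step by step:
`a = {'x': [5, 9], 'y': [1, 3]}` → a = {'x': [5, 9], 'y': [1, 3]}
`b = a.copy()` → b = {'x': [5, 9], 'y': [1, 3]}
`b['z'] = [3, 4]` → b = {'x': [5, 9], 'y': [1, 3], 'z': [3, 4]}
`a['x'].append(602)` → a = {'x': [5, 9, 602], 'y': [1, 3]}; b = {'x': [5, 9, 602], 'y': [1, 3], 'z': [3, 4]}
`print(a)` → prints {'x': [5, 9, 602], 'y': [1, 3]}
`print(b)` → prints {'x': [5, 9, 602], 'y': [1, 3], 'z': [3, 4]}

Answer:
{'x': [5, 9, 602], 'y': [1, 3]}
{'x': [5, 9, 602], 'y': [1, 3], 'z': [3, 4]}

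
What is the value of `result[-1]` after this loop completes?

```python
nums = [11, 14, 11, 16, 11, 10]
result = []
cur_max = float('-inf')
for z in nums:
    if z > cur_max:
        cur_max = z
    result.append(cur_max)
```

Running max ends at 16
`result` takes the values: [] → [11] → [11, 14] → [11, 14, 14] → [11, 14, 14, 16] → [11, 14, 14, 16, 16] → [11, 14, 14, 16, 16, 16]
So `result[-1]` = 16

Answer: 16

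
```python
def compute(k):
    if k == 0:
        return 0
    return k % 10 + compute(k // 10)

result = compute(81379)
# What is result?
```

Sum of digits of 81379: 9 + 7 + 3 + 1 + 8 = 28

Answer: 28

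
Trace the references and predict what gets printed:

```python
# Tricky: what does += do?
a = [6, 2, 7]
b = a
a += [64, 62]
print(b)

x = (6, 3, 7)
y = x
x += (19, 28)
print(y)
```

Key concept: += behavior differs for mutable vs immutable.
Step by step:
`a = [6, 2, 7]` → a = [6, 2, 7]
`b = a` → b = [6, 2, 7] (same object as a)
`a += [64, 62]` → a = [6, 2, 7, 64, 62] (same object as b); b = [6, 2, 7, 64, 62] (same object as a)
`print(b)` → prints [6, 2, 7, 64, 62]
`x = (6, 3, 7)` → x = (6, 3, 7)
`y = x` → y = (6, 3, 7)
`x += (19, 28)` → x = (6, 3, 7, 19, 28)
`print(y)` → prints (6, 3, 7)

Answer:
[6, 2, 7, 64, 62]
(6, 3, 7)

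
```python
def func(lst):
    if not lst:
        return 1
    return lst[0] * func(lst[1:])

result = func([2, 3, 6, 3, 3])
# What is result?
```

Product over [2, 3, 6, 3, 3] = 2 * 3 * 6 * 3 * 3 = 324

Answer: 324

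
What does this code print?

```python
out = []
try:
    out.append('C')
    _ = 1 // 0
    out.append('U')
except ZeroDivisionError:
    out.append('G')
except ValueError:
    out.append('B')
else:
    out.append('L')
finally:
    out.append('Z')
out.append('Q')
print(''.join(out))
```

Execution trace: 'C' (try body) → 'G' (except ZeroDivisionError) → 'Z' (finally) → 'Q' (after the try/except). Output: CGZQ

Answer: CGZQ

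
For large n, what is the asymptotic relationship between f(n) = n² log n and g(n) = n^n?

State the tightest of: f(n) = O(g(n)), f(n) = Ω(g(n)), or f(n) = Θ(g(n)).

n² log n vs n^n: f(n) = O(g(n)) but not Ω(g(n)) — n^n grows strictly faster than n² log n.

Answer: f(n) = O(g(n)) but not Ω(g(n)) — n^n grows strictly faster than n² log n.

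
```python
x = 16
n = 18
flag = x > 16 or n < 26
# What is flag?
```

Trace:
`x = 16` → x = 16
`n = 18` → n = 18
`flag = x > 16 or n < 26` → flag = True
So flag = True

Answer: True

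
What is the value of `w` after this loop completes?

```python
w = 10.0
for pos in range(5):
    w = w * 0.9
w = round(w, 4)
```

Exponential decay: 10.0 * 0.9^5
`w` takes the values: 10.0 → 9.0 → 8.1 → 7.29 → 6.561 → 5.9049

Answer: 5.9049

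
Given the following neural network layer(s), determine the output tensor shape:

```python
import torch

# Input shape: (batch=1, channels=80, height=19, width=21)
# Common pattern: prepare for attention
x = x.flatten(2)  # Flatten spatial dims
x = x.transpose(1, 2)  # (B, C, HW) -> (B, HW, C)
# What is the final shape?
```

Input: (1, 80, 19, 21) -> after flatten(2): (1, 80, 399) -> Output: (1, 399, 80)

Answer: (1, 399, 80)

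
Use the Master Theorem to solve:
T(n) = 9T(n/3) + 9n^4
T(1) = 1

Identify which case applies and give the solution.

a=9, b=3, f(n)=9n^4. log_3(9) = 2. Since c=4 > 2 and the regularity condition holds (9(n/3)^4 = (9/3^4)n^4 with 9/3^4 < 1), Case 3 applies: T(n) = Θ(f(n)) = O(n^4).

Answer: O(n^4) - Case 3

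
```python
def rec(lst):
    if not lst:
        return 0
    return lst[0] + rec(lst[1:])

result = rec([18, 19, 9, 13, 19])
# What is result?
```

18 + 19 + 9 + 13 + 19 + 0 = 78

Answer: 78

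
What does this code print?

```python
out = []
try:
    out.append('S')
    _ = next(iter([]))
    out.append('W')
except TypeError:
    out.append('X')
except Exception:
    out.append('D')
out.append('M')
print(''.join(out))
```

Execution trace: 'S' (try body) → 'D' (except Exception) → 'M' (after the try/except). Output: SDM

Answer: SDM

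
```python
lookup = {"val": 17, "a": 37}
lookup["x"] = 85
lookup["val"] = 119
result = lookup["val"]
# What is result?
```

Trace:
`lookup = {"val": 17, "a": 37}` → lookup = {'val': 17, 'a': 37}
`lookup["x"] = 85` → lookup = {'val': 17, 'a': 37, 'x': 85}
`lookup["val"] = 119` → lookup = {'val': 119, 'a': 37, 'x': 85}
`result = lookup["val"]` → result = 119
So result = 119

Answer: 119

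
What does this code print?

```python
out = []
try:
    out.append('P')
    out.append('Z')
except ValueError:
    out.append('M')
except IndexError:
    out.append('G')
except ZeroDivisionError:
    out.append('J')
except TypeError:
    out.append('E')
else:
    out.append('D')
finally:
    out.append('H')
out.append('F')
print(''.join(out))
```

Execution trace: 'P' (try body) → 'Z' (try body, no exception) → 'D' (else) → 'H' (finally) → 'F' (after the try/except). Output: PZDHF

Answer: PZDHF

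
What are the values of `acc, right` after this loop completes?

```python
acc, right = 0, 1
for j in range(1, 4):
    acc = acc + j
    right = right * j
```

Sum and factorial of 1 to 3
`acc, right` takes the values: (0, 1) → (1, 1) → (3, 1) → (3, 2) → (6, 2) → (6, 6)

Answer: 6, 6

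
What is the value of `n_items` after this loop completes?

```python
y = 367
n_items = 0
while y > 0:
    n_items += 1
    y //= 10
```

Count digits by repeated division by 10
`n_items` takes the values: 0 → 1 → 2 → 3

Answer: 3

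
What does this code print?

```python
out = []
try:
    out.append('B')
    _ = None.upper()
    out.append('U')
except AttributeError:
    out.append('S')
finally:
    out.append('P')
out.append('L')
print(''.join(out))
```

Execution trace: 'B' (try body) → 'S' (except AttributeError) → 'P' (finally) → 'L' (after the try/except). Output: BSPL

Answer: BSPL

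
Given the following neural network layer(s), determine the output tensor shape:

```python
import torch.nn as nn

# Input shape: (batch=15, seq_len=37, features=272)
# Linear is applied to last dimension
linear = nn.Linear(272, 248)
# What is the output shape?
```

Input: (15, 37, 272) -> Output: (15, 37, 248)

Answer: (15, 37, 248)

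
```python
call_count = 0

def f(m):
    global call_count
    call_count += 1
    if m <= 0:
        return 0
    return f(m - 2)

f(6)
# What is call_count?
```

Linear recursion stepping by 2: 4 calls from m=6 down to ≤0.

Answer: 4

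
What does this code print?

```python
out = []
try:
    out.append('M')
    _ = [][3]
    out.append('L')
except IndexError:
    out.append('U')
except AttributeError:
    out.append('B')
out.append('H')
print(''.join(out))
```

Execution trace: 'M' (try body) → 'U' (except IndexError) → 'H' (after the try/except). Output: MUH

Answer: MUH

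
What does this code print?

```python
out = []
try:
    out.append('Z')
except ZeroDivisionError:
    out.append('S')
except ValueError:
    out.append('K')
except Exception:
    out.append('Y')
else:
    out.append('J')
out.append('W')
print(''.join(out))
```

Execution trace: 'Z' (try body, no exception) → 'J' (else) → 'W' (after the try/except). Output: ZJW

Answer: ZJW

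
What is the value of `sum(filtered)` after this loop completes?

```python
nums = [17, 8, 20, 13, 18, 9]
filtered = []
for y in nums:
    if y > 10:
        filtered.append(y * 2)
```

Sum of doubled values > 10
`filtered` takes the values: [] → [34] → [34, 40] → [34, 40, 26] → [34, 40, 26, 36]
So `sum(filtered)` = 136

Answer: 136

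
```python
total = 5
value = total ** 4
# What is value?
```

Trace:
`total = 5` → total = 5
`value = total ** 4` → value = 625
So value = 625

Answer: 625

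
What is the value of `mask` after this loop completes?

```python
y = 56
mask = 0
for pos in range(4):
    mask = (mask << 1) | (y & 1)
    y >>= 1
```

Reverse lowest 4 bits of 56
`mask` takes the values: 0 → 1

Answer: 1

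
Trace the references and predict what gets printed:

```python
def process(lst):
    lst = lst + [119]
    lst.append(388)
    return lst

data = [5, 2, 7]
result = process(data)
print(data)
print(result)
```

Key concept: rebinding parameter vs mutation.
Step by step:
`data = [5, 2, 7]` → data = [5, 2, 7]
`result = process(data)` → result = [5, 2, 7, 119, 388]
`print(data)` → prints [5, 2, 7]
`print(result)` → prints [5, 2, 7, 119, 388]

Answer:
[5, 2, 7]
[5, 2, 7, 119, 388]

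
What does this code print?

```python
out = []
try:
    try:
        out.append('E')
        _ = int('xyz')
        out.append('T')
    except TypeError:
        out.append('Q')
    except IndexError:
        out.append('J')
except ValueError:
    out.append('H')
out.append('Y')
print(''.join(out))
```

Execution trace: 'E' (inner try body) → 'H' (outer except ValueError) → 'Y' (after the try/except). Output: EHY

Answer: EHY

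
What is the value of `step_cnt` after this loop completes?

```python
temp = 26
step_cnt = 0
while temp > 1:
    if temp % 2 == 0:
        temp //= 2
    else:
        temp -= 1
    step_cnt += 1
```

Steps to reduce 26 to 1
`step_cnt` takes the values: 0 → 1 → 2 → 3 → 4 → 5 → 6

Answer: 6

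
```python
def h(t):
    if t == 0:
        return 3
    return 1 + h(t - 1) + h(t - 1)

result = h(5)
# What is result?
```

h(t) = 1 + 2·h(t-1), h(0)=3. Closed form: (3+1)·2^5 - 1 = 127.

Answer: 127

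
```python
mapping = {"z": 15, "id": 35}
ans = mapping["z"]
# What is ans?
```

Trace:
`mapping = {"z": 15, "id": 35}` → mapping = {'z': 15, 'id': 35}
`ans = mapping["z"]` → ans = 15
So ans = 15

Answer: 15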